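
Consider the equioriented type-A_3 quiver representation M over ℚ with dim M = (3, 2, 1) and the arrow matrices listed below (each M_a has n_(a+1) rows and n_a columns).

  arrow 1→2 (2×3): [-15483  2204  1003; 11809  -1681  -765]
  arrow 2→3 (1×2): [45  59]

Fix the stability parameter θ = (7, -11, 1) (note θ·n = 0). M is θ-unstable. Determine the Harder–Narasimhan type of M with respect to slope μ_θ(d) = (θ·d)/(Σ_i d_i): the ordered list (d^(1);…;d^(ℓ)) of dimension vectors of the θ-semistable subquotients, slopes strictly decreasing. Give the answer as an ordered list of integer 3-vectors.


Interval decomposition of M: I[1,1], I[1,2], I[1,3].
HN type (ℓ=3): μ^(1)=7; μ^(2)=1; μ^(3)=-2

((1, 0, 0); (0, 0, 1); (2, 2, 0))


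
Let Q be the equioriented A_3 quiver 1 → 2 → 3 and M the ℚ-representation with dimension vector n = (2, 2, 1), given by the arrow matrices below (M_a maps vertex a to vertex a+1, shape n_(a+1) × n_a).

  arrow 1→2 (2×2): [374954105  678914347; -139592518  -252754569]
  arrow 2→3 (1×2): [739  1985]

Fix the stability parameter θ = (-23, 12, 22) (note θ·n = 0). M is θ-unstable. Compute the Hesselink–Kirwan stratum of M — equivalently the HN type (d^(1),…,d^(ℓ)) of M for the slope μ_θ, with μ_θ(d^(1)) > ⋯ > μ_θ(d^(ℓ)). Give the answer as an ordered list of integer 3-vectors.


Via rank(M_{q-1}∘⋯∘M_p): M ≅ I[1,2], I[1,3].
μ_θ-semistable layers: μ^(1)=22; μ^(2)=12; μ^(3)=-23

((0, 0, 1); (0, 2, 0); (2, 0, 0))


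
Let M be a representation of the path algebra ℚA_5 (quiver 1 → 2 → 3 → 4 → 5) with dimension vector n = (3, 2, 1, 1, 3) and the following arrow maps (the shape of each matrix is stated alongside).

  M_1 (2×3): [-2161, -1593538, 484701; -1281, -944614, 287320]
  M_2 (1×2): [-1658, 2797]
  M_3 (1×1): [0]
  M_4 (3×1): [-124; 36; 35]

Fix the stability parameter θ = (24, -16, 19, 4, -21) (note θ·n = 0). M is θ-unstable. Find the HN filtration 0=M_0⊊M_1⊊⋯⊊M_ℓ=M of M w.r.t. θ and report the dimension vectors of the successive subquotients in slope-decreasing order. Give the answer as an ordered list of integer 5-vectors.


Barcode: M ≅ I[1,1], I[1,2], I[1,3], I[4,5], I[5,5]^2. HN layers by μ_θ (5 steps, strictly decreasing):
  μ^(1)=24; μ^(2)=19; μ^(3)=4; μ^(4)=-17/2; μ^(5)=-21

((1, 0, 0, 0, 0); (0, 0, 1, 0, 0); (2, 2, 0, 0, 0); (0, 0, 0, 1, 1); (0, 0, 0, 0, 2))


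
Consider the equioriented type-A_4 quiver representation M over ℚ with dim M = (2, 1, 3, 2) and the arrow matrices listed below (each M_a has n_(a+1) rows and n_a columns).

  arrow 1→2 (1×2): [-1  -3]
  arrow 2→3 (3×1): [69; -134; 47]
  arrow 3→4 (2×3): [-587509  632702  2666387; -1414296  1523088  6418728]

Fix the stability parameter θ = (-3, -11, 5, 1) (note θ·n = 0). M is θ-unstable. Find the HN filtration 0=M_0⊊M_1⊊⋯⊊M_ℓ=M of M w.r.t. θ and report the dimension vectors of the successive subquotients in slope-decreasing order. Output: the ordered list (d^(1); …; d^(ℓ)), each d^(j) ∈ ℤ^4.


Interval decomposition of M: I[1,1], I[1,3], I[3,3], I[3,4], I[4,4].
HN type (ℓ=5): μ^(1)=5; μ^(2)=3; μ^(3)=1; μ^(4)=-3; μ^(5)=-7

((0, 0, 2, 0); (0, 0, 1, 1); (0, 0, 0, 1); (1, 0, 0, 0); (1, 1, 0, 0))


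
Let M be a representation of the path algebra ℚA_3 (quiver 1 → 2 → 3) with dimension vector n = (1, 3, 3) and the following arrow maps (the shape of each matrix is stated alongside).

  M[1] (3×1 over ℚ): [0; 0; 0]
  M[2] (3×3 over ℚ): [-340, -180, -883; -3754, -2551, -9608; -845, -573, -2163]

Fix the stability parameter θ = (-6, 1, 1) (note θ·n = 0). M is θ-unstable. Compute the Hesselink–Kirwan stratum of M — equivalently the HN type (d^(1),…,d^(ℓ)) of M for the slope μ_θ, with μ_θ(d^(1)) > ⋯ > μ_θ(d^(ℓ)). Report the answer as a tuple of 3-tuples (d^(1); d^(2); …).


Barcode: M ≅ I[1,1], I[2,3]^3. HN layers by μ_θ (2 steps, strictly decreasing):
  μ^(1)=1; μ^(2)=-6

((0, 3, 3); (1, 0, 0))


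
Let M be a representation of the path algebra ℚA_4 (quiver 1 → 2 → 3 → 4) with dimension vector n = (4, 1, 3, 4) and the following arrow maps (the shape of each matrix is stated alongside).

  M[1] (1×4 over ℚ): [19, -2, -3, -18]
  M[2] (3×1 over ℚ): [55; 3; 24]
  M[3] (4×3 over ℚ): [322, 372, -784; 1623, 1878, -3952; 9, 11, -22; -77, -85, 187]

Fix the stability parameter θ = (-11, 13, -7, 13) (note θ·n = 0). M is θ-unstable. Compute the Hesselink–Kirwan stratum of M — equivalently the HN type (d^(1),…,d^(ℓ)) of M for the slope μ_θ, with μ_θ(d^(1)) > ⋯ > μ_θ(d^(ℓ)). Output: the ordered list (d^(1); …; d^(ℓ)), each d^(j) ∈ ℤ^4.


Via rank(M_{q-1}∘⋯∘M_p): M ≅ I[1,1]^3, I[1,4], I[3,4]^2, I[4,4].
μ_θ-semistable layers: μ^(1)=13; μ^(2)=3; μ^(3)=-7; μ^(4)=-11

((0, 0, 0, 4); (0, 1, 1, 0); (0, 0, 2, 0); (4, 0, 0, 0))


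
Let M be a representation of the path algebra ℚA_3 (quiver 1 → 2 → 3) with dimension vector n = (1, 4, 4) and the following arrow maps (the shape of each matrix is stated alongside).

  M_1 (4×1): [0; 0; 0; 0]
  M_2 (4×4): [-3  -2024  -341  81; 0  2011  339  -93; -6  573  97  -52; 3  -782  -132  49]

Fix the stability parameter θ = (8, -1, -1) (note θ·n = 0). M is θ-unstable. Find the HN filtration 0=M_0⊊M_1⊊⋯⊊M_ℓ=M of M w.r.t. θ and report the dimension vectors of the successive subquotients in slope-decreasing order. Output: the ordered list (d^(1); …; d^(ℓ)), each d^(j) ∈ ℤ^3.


Barcode: M ≅ I[1,1], I[2,3]^4. HN layers by μ_θ (2 steps, strictly decreasing):
  μ^(1)=8; μ^(2)=-1

((1, 0, 0); (0, 4, 4))


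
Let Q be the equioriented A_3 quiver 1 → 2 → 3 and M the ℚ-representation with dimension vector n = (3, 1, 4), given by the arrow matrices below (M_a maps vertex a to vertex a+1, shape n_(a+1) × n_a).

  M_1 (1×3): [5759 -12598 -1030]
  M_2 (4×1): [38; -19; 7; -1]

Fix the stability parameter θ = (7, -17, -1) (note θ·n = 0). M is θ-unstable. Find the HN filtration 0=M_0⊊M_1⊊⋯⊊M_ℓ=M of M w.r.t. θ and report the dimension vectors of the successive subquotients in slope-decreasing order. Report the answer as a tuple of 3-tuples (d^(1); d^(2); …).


Interval decomposition of M: I[1,1]^2, I[1,3], I[3,3]^3.
HN type (ℓ=3): μ^(1)=7; μ^(2)=-1; μ^(3)=-5

((2, 0, 0); (0, 0, 4); (1, 1, 0))


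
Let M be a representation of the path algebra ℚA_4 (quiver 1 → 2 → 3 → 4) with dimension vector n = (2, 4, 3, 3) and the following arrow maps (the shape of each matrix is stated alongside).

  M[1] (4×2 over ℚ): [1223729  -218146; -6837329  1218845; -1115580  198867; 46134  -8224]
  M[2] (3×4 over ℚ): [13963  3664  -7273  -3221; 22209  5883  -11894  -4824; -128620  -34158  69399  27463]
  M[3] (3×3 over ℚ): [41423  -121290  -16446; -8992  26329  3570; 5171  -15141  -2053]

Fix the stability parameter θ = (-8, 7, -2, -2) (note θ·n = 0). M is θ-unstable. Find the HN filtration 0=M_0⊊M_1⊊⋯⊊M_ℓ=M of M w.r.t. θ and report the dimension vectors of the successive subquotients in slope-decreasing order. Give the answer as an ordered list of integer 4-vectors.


Via rank(M_{q-1}∘⋯∘M_p): M ≅ I[1,4]^2, I[2,2], I[2,4].
μ_θ-semistable layers: μ^(1)=7; μ^(2)=1; μ^(3)=-8

((0, 1, 0, 0); (0, 3, 3, 3); (2, 0, 0, 0))


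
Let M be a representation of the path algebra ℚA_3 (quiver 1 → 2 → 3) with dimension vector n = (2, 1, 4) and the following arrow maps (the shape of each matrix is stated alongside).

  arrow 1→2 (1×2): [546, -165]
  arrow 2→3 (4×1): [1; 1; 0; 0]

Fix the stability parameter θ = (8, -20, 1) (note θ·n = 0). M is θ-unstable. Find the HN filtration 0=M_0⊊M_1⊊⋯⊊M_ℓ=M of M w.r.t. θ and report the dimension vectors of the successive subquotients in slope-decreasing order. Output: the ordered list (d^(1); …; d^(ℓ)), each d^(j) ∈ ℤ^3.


Barcode: M ≅ I[1,1], I[1,3], I[3,3]^3. HN layers by μ_θ (3 steps, strictly decreasing):
  μ^(1)=8; μ^(2)=1; μ^(3)=-6

((1, 0, 0); (0, 0, 4); (1, 1, 0))


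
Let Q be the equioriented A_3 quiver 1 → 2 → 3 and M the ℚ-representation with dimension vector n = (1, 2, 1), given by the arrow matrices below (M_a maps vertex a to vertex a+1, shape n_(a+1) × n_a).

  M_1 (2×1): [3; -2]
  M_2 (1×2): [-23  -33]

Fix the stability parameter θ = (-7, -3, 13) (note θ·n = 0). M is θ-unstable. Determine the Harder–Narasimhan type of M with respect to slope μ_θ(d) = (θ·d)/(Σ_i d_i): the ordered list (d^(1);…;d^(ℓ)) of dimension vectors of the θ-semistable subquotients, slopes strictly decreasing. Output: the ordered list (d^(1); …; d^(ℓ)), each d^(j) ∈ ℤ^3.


Via rank(M_{q-1}∘⋯∘M_p): M ≅ I[1,3], I[2,2].
μ_θ-semistable layers: μ^(1)=13; μ^(2)=-3; μ^(3)=-7

((0, 0, 1); (0, 2, 0); (1, 0, 0))


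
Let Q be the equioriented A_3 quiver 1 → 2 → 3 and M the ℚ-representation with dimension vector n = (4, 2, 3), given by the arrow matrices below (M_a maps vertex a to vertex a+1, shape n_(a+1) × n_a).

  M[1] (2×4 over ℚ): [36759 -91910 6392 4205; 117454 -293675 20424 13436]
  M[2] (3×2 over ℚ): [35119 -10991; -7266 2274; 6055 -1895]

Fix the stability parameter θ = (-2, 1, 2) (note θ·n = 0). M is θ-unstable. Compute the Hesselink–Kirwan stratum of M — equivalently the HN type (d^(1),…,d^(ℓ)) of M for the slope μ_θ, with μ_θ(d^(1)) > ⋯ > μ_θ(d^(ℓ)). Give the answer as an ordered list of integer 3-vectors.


Interval decomposition of M: I[1,1]^2, I[1,2], I[1,3], I[3,3]^2.
HN type (ℓ=3): μ^(1)=2; μ^(2)=1; μ^(3)=-2

((0, 0, 3); (0, 2, 0); (4, 0, 0))


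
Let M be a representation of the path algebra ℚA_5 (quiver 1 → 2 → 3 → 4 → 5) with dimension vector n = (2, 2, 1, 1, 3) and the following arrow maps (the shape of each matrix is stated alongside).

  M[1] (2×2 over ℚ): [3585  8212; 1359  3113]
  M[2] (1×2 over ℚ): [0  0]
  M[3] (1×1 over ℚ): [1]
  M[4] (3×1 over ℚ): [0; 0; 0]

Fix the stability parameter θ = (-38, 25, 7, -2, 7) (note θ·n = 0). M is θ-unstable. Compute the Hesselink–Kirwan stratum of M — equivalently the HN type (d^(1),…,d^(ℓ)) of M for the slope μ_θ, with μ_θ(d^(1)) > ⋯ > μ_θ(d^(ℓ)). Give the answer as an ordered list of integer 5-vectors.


Interval decomposition of M: I[1,2]^2, I[3,4], I[5,5]^3.
HN type (ℓ=4): μ^(1)=25; μ^(2)=7; μ^(3)=5/2; μ^(4)=-38

((0, 2, 0, 0, 0); (0, 0, 0, 0, 3); (0, 0, 1, 1, 0); (2, 0, 0, 0, 0))


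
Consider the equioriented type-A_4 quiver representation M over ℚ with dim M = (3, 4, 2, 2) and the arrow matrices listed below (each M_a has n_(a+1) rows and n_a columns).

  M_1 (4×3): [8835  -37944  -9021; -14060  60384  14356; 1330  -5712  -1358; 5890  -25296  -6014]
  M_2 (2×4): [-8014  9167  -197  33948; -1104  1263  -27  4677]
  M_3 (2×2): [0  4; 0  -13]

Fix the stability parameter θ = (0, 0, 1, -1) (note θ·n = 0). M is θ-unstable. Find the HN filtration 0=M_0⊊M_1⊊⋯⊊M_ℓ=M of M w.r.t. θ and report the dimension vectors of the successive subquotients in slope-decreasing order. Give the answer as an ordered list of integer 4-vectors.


Via rank(M_{q-1}∘⋯∘M_p): M ≅ I[1,1]^2, I[1,2], I[2,2], I[2,3], I[2,4], I[4,4].
μ_θ-semistable layers: μ^(1)=1; μ^(2)=0; μ^(3)=-1

((0, 0, 1, 0); (3, 4, 1, 1); (0, 0, 0, 1))


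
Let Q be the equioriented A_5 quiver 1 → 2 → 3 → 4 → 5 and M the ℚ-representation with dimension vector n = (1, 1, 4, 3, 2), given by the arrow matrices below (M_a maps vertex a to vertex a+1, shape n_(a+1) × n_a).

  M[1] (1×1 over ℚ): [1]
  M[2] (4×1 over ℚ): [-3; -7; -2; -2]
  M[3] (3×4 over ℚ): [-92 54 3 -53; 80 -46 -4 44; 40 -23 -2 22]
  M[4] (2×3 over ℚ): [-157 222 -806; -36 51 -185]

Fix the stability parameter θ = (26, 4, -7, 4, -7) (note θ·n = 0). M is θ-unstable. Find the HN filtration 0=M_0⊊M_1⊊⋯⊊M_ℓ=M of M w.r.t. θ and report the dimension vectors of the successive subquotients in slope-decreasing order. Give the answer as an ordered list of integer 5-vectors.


Barcode: M ≅ I[1,5], I[3,3]^2, I[3,5], I[4,4]. HN layers by μ_θ (3 steps, strictly decreasing):
  μ^(1)=4; μ^(2)=-3/2; μ^(3)=-7

((1, 1, 1, 2, 1); (0, 0, 0, 1, 1); (0, 0, 3, 0, 0))


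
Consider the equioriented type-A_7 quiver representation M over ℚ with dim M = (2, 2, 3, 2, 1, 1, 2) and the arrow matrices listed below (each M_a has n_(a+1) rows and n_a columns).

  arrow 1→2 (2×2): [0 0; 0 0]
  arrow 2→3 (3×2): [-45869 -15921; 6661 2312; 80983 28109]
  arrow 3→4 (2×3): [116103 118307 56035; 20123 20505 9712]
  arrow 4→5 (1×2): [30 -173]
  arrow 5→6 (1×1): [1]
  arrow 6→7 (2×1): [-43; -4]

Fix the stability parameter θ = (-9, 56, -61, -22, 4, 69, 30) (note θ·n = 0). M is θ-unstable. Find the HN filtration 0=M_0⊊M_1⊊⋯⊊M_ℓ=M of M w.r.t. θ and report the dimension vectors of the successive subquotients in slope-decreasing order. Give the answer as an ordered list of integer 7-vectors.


Via rank(M_{q-1}∘⋯∘M_p): M ≅ I[1,1]^2, I[2,4], I[2,7], I[3,3], I[7,7].
μ_θ-semistable layers: μ^(1)=99/2; μ^(2)=30; μ^(3)=4; μ^(4)=-9; μ^(5)=-61

((0, 0, 0, 0, 0, 1, 1); (0, 0, 0, 0, 0, 0, 1); (0, 0, 0, 0, 1, 0, 0); (2, 2, 2, 2, 0, 0, 0); (0, 0, 1, 0, 0, 0, 0))


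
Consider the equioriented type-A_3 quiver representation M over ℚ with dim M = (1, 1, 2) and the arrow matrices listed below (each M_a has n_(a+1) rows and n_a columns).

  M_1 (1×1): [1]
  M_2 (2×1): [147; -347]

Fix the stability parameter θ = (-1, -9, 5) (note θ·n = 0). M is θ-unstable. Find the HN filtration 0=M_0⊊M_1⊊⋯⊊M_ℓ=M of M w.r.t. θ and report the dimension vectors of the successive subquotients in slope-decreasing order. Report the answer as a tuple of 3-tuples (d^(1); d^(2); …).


Barcode: M ≅ I[1,3], I[3,3]. HN layers by μ_θ (2 steps, strictly decreasing):
  μ^(1)=5; μ^(2)=-5

((0, 0, 2); (1, 1, 0))


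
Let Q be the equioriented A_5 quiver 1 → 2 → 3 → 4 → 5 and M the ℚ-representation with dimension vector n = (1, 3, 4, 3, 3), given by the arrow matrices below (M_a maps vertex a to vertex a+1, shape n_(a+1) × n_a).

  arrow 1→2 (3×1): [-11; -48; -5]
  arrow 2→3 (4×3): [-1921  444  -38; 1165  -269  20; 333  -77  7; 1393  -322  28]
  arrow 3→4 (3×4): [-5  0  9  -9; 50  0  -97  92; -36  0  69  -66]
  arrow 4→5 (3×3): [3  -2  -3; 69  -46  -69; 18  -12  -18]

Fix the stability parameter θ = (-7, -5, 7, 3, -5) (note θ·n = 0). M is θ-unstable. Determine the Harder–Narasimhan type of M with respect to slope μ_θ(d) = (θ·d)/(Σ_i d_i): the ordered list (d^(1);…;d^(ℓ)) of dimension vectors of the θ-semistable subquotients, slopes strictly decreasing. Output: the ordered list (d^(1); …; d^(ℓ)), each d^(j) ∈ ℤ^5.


Interval decomposition of M: I[1,3], I[2,3], I[2,4], I[3,5], I[4,4], I[5,5]^2.
HN type (ℓ=6): μ^(1)=7; μ^(2)=5; μ^(3)=3; μ^(4)=5/3; μ^(5)=-5; μ^(6)=-7

((0, 0, 2, 0, 0); (0, 0, 1, 1, 0); (0, 0, 0, 1, 0); (0, 0, 1, 1, 1); (0, 3, 0, 0, 2); (1, 0, 0, 0, 0))


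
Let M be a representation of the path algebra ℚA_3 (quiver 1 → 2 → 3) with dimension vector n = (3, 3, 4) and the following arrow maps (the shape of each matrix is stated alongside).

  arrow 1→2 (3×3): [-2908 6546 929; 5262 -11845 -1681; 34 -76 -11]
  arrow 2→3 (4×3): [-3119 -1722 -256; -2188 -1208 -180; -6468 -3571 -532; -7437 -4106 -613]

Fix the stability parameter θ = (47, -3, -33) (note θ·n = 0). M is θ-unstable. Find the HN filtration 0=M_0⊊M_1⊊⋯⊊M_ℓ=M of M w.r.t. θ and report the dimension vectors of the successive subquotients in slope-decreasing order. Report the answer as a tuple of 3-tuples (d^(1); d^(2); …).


Barcode: M ≅ I[1,3]^3, I[3,3]. HN layers by μ_θ (2 steps, strictly decreasing):
  μ^(1)=11/3; μ^(2)=-33

((3, 3, 3); (0, 0, 1))


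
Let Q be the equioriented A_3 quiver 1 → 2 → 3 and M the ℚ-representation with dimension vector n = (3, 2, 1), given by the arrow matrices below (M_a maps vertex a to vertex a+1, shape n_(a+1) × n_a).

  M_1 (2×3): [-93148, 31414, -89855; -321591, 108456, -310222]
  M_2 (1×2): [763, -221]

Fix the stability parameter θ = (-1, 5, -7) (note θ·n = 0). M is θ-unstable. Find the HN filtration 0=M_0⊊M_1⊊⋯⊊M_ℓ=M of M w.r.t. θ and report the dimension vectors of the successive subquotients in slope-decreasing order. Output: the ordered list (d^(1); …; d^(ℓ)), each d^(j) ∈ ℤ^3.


Via rank(M_{q-1}∘⋯∘M_p): M ≅ I[1,1], I[1,2], I[1,3].
μ_θ-semistable layers: μ^(1)=5; μ^(2)=-1

((0, 1, 0); (3, 1, 1))


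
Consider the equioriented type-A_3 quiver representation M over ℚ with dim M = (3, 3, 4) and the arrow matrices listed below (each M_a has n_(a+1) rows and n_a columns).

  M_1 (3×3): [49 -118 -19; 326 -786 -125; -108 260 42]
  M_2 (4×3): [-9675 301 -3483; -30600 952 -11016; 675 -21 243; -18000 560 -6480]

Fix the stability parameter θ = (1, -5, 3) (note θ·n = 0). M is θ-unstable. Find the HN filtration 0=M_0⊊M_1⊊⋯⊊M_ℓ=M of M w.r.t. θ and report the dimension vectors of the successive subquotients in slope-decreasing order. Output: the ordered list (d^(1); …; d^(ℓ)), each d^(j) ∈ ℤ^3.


Interval decomposition of M: I[1,1], I[1,2], I[1,3], I[2,2], I[3,3]^3.
HN type (ℓ=4): μ^(1)=3; μ^(2)=1; μ^(3)=-2; μ^(4)=-5

((0, 0, 4); (1, 0, 0); (2, 2, 0); (0, 1, 0))


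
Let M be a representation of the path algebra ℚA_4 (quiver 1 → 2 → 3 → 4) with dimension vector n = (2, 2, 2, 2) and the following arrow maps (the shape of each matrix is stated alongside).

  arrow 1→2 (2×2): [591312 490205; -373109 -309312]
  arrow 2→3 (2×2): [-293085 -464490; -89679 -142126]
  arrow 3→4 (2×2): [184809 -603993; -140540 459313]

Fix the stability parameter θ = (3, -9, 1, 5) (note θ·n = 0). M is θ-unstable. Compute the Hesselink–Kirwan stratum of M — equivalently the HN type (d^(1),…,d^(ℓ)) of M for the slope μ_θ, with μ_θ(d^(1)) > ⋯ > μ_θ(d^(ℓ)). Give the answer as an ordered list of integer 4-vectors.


Interval decomposition of M: I[1,2], I[1,4], I[3,4].
HN type (ℓ=3): μ^(1)=5; μ^(2)=1; μ^(3)=-3

((0, 0, 0, 2); (0, 0, 2, 0); (2, 2, 0, 0))


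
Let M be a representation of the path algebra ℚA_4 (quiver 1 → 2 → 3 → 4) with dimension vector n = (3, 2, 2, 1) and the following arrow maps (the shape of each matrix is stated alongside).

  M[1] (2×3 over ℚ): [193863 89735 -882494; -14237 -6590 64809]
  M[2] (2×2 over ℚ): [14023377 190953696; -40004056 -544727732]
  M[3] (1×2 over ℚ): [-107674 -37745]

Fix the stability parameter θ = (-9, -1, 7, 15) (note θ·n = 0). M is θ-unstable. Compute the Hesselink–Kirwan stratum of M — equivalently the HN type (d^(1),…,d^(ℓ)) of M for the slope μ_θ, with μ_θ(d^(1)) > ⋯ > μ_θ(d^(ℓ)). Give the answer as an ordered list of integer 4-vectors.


Via rank(M_{q-1}∘⋯∘M_p): M ≅ I[1,1], I[1,3], I[1,4].
μ_θ-semistable layers: μ^(1)=15; μ^(2)=7; μ^(3)=-1; μ^(4)=-9

((0, 0, 0, 1); (0, 0, 2, 0); (0, 2, 0, 0); (3, 0, 0, 0))


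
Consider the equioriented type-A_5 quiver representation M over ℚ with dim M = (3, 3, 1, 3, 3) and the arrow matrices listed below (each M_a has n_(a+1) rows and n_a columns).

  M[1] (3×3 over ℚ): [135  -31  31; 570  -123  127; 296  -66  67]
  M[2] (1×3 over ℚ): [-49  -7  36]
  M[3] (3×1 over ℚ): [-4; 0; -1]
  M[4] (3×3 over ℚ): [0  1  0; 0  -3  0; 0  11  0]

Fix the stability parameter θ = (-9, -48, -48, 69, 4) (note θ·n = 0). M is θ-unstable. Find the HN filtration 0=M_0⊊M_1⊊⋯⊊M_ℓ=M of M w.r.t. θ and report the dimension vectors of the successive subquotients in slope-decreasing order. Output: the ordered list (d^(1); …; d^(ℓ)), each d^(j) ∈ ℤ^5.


Interval decomposition of M: I[1,2]^2, I[1,4], I[4,4], I[4,5], I[5,5]^2.
HN type (ℓ=5): μ^(1)=69; μ^(2)=73/2; μ^(3)=4; μ^(4)=-57/2; μ^(5)=-35

((0, 0, 0, 2, 0); (0, 0, 0, 1, 1); (0, 0, 0, 0, 2); (2, 2, 0, 0, 0); (1, 1, 1, 0, 0))


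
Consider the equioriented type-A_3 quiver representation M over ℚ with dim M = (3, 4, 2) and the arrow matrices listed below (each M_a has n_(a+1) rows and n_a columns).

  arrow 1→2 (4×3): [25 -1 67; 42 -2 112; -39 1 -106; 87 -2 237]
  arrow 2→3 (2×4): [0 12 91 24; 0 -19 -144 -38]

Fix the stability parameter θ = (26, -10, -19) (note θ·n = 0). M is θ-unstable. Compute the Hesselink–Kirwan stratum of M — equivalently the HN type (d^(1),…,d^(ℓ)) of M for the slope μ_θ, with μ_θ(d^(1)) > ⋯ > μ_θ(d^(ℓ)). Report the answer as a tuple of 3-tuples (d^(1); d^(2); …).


Barcode: M ≅ I[1,2], I[1,3]^2, I[2,2]. HN layers by μ_θ (3 steps, strictly decreasing):
  μ^(1)=8; μ^(2)=-1; μ^(3)=-10

((1, 1, 0); (2, 2, 2); (0, 1, 0))


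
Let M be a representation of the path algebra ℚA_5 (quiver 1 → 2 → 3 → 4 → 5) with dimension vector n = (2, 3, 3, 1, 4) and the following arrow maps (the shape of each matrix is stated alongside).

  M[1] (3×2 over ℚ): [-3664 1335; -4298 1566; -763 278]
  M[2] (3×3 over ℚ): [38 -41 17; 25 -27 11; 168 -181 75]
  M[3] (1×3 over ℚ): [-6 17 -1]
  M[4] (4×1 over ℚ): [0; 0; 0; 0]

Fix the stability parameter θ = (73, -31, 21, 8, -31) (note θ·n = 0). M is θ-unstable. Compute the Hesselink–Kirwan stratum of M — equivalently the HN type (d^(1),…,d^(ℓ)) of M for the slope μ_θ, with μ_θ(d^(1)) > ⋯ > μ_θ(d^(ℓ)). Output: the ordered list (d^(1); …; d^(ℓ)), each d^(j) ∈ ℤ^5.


Barcode: M ≅ I[1,3], I[1,4], I[2,3], I[5,5]^4. HN layers by μ_θ (3 steps, strictly decreasing):
  μ^(1)=21; μ^(2)=71/4; μ^(3)=-31

((1, 1, 2, 0, 0); (1, 1, 1, 1, 0); (0, 1, 0, 0, 4))


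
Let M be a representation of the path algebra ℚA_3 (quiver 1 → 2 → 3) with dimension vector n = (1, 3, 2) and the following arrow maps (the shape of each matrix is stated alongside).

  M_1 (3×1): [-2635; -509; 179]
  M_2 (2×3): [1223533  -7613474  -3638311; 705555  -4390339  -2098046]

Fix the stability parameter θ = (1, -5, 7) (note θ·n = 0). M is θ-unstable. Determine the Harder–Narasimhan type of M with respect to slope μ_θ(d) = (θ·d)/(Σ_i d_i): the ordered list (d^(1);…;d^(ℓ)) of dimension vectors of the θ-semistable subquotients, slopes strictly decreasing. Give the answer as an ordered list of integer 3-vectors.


Interval decomposition of M: I[1,3], I[2,2], I[2,3].
HN type (ℓ=3): μ^(1)=7; μ^(2)=-2; μ^(3)=-5

((0, 0, 2); (1, 1, 0); (0, 2, 0))


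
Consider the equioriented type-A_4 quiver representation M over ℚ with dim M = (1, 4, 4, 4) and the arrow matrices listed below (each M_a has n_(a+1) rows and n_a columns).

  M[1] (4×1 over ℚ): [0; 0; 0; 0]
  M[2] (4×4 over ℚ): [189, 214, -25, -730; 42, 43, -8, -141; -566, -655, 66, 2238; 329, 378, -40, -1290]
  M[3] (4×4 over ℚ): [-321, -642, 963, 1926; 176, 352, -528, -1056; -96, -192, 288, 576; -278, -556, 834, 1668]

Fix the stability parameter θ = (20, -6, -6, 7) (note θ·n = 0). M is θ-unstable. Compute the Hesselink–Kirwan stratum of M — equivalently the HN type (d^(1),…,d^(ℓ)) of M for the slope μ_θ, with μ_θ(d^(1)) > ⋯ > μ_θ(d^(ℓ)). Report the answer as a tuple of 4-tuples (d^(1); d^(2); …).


Interval decomposition of M: I[1,1], I[2,3]^3, I[2,4], I[4,4]^3.
HN type (ℓ=3): μ^(1)=20; μ^(2)=7; μ^(3)=-6

((1, 0, 0, 0); (0, 0, 0, 4); (0, 4, 4, 0))


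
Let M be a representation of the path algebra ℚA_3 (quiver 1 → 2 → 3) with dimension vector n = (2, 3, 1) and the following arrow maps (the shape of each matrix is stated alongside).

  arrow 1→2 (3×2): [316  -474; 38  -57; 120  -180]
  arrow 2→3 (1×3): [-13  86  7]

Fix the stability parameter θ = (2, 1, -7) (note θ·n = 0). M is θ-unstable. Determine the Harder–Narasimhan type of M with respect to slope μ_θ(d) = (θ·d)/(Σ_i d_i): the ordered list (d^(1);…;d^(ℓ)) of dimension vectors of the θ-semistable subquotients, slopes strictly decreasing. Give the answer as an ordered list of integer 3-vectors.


Barcode: M ≅ I[1,1], I[1,2], I[2,2], I[2,3]. HN layers by μ_θ (4 steps, strictly decreasing):
  μ^(1)=2; μ^(2)=3/2; μ^(3)=1; μ^(4)=-3

((1, 0, 0); (1, 1, 0); (0, 1, 0); (0, 1, 1))


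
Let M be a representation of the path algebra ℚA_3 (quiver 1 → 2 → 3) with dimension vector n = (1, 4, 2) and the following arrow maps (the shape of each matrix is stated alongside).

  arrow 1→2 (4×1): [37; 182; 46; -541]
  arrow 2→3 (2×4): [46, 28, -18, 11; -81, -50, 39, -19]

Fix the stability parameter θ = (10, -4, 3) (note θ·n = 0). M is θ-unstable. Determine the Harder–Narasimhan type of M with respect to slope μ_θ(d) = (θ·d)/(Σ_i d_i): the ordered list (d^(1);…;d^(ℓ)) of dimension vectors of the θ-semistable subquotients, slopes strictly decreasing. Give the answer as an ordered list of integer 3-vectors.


Via rank(M_{q-1}∘⋯∘M_p): M ≅ I[1,3], I[2,2]^2, I[2,3].
μ_θ-semistable layers: μ^(1)=3; μ^(2)=-4

((1, 1, 2); (0, 3, 0))


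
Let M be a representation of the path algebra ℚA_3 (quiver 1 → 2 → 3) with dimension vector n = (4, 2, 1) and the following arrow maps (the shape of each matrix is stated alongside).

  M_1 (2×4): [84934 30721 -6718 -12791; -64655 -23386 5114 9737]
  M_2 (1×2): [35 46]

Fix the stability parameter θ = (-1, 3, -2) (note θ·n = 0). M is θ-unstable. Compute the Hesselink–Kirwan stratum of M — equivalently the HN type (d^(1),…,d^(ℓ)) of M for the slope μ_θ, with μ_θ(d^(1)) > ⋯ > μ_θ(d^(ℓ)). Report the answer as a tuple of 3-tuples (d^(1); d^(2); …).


Via rank(M_{q-1}∘⋯∘M_p): M ≅ I[1,1]^2, I[1,2], I[1,3].
μ_θ-semistable layers: μ^(1)=3; μ^(2)=1/2; μ^(3)=-1

((0, 1, 0); (0, 1, 1); (4, 0, 0))


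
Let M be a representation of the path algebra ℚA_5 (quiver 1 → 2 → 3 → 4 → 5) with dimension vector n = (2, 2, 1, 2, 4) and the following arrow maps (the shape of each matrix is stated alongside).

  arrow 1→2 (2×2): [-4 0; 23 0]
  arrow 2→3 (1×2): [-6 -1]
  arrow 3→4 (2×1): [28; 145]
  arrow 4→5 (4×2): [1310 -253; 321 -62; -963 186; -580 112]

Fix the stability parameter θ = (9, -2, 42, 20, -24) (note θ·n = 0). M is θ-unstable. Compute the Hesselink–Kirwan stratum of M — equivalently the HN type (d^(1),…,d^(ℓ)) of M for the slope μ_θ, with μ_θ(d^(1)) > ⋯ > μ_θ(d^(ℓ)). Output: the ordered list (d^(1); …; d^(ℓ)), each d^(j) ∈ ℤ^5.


Via rank(M_{q-1}∘⋯∘M_p): M ≅ I[1,1], I[1,5], I[2,2], I[4,5], I[5,5]^2.
μ_θ-semistable layers: μ^(1)=38/3; μ^(2)=9; μ^(3)=7/2; μ^(4)=-2; μ^(5)=-24

((0, 0, 1, 1, 1); (1, 0, 0, 0, 0); (1, 1, 0, 0, 0); (0, 1, 0, 1, 1); (0, 0, 0, 0, 2))


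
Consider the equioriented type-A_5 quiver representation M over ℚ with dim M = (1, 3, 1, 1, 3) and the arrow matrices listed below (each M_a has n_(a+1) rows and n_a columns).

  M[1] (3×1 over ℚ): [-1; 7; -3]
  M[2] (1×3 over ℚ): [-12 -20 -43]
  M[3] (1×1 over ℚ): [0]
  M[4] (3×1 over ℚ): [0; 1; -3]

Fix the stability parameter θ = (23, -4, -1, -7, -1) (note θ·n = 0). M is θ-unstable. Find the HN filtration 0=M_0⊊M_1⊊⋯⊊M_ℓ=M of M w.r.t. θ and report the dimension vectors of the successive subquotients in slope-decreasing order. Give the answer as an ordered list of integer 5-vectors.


Barcode: M ≅ I[1,3], I[2,2]^2, I[4,5], I[5,5]^2. HN layers by μ_θ (4 steps, strictly decreasing):
  μ^(1)=6; μ^(2)=-1; μ^(3)=-4; μ^(4)=-7

((1, 1, 1, 0, 0); (0, 0, 0, 0, 3); (0, 2, 0, 0, 0); (0, 0, 0, 1, 0))


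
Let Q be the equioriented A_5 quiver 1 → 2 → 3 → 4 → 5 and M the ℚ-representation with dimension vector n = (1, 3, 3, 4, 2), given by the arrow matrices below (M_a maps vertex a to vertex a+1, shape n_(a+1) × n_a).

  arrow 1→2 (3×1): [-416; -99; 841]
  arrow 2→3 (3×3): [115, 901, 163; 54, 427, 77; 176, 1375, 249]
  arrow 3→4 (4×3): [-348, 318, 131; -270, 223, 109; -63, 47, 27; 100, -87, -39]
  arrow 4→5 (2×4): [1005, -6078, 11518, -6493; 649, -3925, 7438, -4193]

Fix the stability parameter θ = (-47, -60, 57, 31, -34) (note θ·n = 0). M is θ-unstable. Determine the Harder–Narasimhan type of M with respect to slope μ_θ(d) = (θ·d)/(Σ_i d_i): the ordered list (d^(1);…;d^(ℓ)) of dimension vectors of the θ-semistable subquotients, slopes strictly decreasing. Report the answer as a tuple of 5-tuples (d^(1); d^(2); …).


Barcode: M ≅ I[1,5], I[2,2], I[2,4], I[3,5], I[4,4]. HN layers by μ_θ (5 steps, strictly decreasing):
  μ^(1)=44; μ^(2)=31; μ^(3)=18; μ^(4)=-107/2; μ^(5)=-60

((0, 0, 1, 1, 0); (0, 0, 0, 1, 0); (0, 0, 2, 2, 2); (1, 1, 0, 0, 0); (0, 2, 0, 0, 0))


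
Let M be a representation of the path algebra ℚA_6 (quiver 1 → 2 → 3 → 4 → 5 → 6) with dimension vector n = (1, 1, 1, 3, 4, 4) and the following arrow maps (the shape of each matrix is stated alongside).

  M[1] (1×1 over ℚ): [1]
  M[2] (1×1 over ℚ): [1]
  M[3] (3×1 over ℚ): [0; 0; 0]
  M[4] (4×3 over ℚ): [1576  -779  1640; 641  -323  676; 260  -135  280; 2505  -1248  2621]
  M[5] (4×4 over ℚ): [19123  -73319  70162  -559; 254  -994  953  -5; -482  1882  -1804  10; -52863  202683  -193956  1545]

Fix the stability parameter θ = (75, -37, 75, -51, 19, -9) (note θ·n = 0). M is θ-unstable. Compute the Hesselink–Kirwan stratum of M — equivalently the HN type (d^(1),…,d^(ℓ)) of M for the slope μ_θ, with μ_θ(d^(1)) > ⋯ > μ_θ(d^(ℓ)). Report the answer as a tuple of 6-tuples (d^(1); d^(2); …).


Via rank(M_{q-1}∘⋯∘M_p): M ≅ I[1,3], I[4,5], I[4,6]^2, I[5,5], I[6,6]^2.
μ_θ-semistable layers: μ^(1)=75; μ^(2)=19; μ^(3)=5; μ^(4)=-9; μ^(5)=-51

((0, 0, 1, 0, 0, 0); (1, 1, 0, 0, 2, 0); (0, 0, 0, 0, 2, 2); (0, 0, 0, 0, 0, 2); (0, 0, 0, 3, 0, 0))


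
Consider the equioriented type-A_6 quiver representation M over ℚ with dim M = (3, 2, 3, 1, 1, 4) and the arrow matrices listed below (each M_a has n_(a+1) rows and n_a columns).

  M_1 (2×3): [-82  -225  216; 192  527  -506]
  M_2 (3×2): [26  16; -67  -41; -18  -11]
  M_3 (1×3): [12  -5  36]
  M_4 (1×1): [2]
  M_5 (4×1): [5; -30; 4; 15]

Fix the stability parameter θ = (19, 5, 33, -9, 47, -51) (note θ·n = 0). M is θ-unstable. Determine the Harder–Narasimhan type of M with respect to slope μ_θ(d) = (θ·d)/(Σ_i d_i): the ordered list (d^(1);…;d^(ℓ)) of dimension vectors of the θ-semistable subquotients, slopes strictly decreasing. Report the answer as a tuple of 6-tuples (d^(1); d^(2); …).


Interval decomposition of M: I[1,1], I[1,3], I[1,6], I[3,3], I[6,6]^3.
HN type (ℓ=5): μ^(1)=33; μ^(2)=19; μ^(3)=12; μ^(4)=22/3; μ^(5)=-51

((0, 0, 2, 0, 0, 0); (1, 0, 0, 0, 0, 0); (1, 1, 0, 0, 0, 0); (1, 1, 1, 1, 1, 1); (0, 0, 0, 0, 0, 3))


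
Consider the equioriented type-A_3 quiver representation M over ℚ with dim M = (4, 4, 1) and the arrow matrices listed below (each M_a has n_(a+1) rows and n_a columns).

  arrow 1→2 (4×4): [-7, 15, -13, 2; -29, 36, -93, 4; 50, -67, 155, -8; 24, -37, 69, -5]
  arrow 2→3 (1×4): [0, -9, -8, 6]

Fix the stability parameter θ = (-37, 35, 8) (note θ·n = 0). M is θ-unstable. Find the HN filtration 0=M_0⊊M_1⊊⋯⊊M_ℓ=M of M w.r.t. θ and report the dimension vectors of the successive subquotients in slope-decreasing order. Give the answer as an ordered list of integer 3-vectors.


Via rank(M_{q-1}∘⋯∘M_p): M ≅ I[1,2]^3, I[1,3].
μ_θ-semistable layers: μ^(1)=35; μ^(2)=43/2; μ^(3)=-37

((0, 3, 0); (0, 1, 1); (4, 0, 0))


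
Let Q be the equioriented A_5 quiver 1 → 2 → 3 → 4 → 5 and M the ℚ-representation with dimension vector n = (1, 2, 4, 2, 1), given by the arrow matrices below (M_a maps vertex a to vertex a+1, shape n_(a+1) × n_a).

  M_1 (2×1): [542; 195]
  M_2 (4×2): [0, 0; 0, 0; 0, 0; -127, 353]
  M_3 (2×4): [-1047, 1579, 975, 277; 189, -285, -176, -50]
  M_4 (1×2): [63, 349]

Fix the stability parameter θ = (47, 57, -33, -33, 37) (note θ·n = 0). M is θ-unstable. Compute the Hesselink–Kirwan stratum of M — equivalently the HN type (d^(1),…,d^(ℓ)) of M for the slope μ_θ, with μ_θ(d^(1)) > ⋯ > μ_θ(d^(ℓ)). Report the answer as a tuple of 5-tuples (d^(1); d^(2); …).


Barcode: M ≅ I[1,5], I[2,2], I[3,3]^2, I[3,4]. HN layers by μ_θ (4 steps, strictly decreasing):
  μ^(1)=57; μ^(2)=37; μ^(3)=19/2; μ^(4)=-33

((0, 1, 0, 0, 0); (0, 0, 0, 0, 1); (1, 1, 1, 1, 0); (0, 0, 3, 1, 0))


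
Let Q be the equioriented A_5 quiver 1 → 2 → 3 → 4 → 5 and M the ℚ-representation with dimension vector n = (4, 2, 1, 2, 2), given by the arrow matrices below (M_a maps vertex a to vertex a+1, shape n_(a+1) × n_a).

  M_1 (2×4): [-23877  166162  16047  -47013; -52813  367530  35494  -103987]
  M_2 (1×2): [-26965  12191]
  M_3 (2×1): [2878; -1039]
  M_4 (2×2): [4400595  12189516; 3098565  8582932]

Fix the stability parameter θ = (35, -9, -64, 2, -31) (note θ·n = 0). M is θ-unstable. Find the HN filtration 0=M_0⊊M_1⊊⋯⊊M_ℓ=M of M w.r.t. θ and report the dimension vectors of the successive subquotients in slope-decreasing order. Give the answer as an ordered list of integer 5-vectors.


Barcode: M ≅ I[1,1]^2, I[1,2], I[1,5], I[4,4], I[5,5]. HN layers by μ_θ (5 steps, strictly decreasing):
  μ^(1)=35; μ^(2)=13; μ^(3)=2; μ^(4)=-67/5; μ^(5)=-31

((2, 0, 0, 0, 0); (1, 1, 0, 0, 0); (0, 0, 0, 1, 0); (1, 1, 1, 1, 1); (0, 0, 0, 0, 1))


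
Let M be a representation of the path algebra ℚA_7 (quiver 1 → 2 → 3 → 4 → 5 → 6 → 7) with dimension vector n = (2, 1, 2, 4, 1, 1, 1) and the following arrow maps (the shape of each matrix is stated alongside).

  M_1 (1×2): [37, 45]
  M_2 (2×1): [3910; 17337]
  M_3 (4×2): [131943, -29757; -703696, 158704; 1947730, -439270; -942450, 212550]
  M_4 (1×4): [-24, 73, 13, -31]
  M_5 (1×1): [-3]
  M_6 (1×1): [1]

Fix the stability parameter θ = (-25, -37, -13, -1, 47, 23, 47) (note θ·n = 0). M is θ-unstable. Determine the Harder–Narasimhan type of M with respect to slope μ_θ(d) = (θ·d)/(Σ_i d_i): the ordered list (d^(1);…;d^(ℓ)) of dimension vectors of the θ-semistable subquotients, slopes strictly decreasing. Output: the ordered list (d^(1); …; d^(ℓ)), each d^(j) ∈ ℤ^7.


Via rank(M_{q-1}∘⋯∘M_p): M ≅ I[1,1], I[1,4], I[3,3], I[4,4]^2, I[4,7].
μ_θ-semistable layers: μ^(1)=47; μ^(2)=35; μ^(3)=-1; μ^(4)=-13; μ^(5)=-25; μ^(6)=-31

((0, 0, 0, 0, 0, 0, 1); (0, 0, 0, 0, 1, 1, 0); (0, 0, 0, 4, 0, 0, 0); (0, 0, 2, 0, 0, 0, 0); (1, 0, 0, 0, 0, 0, 0); (1, 1, 0, 0, 0, 0, 0))


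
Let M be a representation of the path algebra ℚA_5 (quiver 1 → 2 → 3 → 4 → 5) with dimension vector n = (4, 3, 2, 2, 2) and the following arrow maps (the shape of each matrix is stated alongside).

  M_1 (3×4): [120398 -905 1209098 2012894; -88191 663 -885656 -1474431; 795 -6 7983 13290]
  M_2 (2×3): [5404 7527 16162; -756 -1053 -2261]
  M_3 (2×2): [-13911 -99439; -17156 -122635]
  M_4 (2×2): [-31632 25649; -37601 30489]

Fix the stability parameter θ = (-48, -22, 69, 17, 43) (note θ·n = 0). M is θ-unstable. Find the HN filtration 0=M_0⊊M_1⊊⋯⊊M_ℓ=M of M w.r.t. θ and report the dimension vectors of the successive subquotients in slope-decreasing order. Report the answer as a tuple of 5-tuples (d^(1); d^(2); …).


Barcode: M ≅ I[1,1], I[1,2], I[1,5]^2. HN layers by μ_θ (3 steps, strictly decreasing):
  μ^(1)=43; μ^(2)=-22; μ^(3)=-48

((0, 0, 2, 2, 2); (0, 3, 0, 0, 0); (4, 0, 0, 0, 0))


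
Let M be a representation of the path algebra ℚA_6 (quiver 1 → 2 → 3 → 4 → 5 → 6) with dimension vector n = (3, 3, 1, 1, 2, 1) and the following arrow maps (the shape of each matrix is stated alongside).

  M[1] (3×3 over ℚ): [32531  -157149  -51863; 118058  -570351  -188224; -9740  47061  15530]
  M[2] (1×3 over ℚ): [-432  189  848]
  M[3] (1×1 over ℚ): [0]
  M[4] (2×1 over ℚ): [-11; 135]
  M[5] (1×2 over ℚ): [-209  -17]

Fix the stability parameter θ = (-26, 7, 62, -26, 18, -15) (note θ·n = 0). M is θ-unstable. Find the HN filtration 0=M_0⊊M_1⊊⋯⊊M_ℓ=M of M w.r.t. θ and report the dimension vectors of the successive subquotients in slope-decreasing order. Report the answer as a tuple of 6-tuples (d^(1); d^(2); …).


Via rank(M_{q-1}∘⋯∘M_p): M ≅ I[1,1], I[1,2], I[1,3], I[2,2], I[4,6], I[5,5].
μ_θ-semistable layers: μ^(1)=62; μ^(2)=18; μ^(3)=7; μ^(4)=3/2; μ^(5)=-26

((0, 0, 1, 0, 0, 0); (0, 0, 0, 0, 1, 0); (0, 3, 0, 0, 0, 0); (0, 0, 0, 0, 1, 1); (3, 0, 0, 1, 0, 0))


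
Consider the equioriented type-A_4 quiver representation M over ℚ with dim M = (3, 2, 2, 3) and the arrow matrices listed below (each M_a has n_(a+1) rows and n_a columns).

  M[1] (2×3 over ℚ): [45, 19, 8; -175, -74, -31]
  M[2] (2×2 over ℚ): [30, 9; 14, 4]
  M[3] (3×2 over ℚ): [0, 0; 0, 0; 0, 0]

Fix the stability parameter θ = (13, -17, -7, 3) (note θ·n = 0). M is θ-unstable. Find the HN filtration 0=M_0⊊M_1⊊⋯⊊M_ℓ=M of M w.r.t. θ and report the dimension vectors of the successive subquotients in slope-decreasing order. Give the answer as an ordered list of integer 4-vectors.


Barcode: M ≅ I[1,1], I[1,3]^2, I[4,4]^3. HN layers by μ_θ (3 steps, strictly decreasing):
  μ^(1)=13; μ^(2)=3; μ^(3)=-11/3

((1, 0, 0, 0); (0, 0, 0, 3); (2, 2, 2, 0))


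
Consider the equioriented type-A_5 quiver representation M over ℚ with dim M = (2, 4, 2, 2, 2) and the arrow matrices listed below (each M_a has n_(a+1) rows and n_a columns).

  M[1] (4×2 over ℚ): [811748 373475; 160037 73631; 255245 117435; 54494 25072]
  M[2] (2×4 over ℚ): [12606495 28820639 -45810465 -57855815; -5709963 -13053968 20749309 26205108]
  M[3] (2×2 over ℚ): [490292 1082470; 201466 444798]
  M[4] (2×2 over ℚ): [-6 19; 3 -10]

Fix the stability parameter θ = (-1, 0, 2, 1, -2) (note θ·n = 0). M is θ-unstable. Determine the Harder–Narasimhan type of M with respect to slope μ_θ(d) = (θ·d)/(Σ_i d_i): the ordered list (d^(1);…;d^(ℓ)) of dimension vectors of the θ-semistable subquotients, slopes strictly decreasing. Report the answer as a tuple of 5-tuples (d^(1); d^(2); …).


Via rank(M_{q-1}∘⋯∘M_p): M ≅ I[1,5]^2, I[2,2]^2.
μ_θ-semistable layers: μ^(1)=1/3; μ^(2)=0; μ^(3)=-1

((0, 0, 2, 2, 2); (0, 4, 0, 0, 0); (2, 0, 0, 0, 0))


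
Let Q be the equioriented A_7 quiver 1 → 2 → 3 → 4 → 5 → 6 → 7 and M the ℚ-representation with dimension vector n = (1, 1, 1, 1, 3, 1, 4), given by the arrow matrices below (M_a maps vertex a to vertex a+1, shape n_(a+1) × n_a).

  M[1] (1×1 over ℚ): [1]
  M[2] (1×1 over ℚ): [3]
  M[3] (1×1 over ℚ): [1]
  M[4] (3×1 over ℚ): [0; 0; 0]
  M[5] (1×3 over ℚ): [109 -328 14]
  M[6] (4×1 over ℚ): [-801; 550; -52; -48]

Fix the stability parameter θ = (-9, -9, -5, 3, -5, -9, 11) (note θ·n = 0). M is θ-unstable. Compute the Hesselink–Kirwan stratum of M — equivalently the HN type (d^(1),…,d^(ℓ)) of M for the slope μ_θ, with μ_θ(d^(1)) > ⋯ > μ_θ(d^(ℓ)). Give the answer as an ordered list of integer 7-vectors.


Interval decomposition of M: I[1,4], I[5,5]^2, I[5,7], I[7,7]^3.
HN type (ℓ=5): μ^(1)=11; μ^(2)=3; μ^(3)=-5; μ^(4)=-7; μ^(5)=-9

((0, 0, 0, 0, 0, 0, 4); (0, 0, 0, 1, 0, 0, 0); (0, 0, 1, 0, 2, 0, 0); (0, 0, 0, 0, 1, 1, 0); (1, 1, 0, 0, 0, 0, 0))


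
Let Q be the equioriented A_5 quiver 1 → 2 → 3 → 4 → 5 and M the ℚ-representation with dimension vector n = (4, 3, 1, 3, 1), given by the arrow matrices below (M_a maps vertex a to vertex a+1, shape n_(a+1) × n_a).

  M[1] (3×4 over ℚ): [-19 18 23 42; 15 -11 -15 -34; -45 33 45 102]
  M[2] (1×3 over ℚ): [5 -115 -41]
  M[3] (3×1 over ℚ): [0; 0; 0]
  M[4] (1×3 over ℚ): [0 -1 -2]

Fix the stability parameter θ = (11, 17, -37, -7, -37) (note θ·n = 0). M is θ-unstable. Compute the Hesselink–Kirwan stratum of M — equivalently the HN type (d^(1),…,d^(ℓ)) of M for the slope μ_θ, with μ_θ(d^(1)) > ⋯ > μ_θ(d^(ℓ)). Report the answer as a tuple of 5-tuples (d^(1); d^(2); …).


Barcode: M ≅ I[1,1]^2, I[1,2], I[1,3], I[2,2], I[4,4]^2, I[4,5]. HN layers by μ_θ (5 steps, strictly decreasing):
  μ^(1)=17; μ^(2)=11; μ^(3)=-3; μ^(4)=-7; μ^(5)=-22

((0, 2, 0, 0, 0); (3, 0, 0, 0, 0); (1, 1, 1, 0, 0); (0, 0, 0, 2, 0); (0, 0, 0, 1, 1))
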